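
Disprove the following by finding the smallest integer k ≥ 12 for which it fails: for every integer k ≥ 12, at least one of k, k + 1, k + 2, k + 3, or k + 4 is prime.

For k = 12, 13, 14, 15, …, 21, 22, 23 the conclusion holds.
k = 24: 24 = 2 × 12; 25 = 5 × 5; 26 = 2 × 13; 27 = 3 × 9; 28 = 2 × 14 — all composite.

k = 24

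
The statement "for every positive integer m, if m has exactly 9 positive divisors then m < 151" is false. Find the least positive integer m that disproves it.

A counterexample is any positive integer m such that m has exactly 9 positive divisors but the claim fails; we check each in order.
m = 36: τ(36) = 9; 36 < 151.
m = 100: τ(100) = 9; 100 < 151.
m = 196: τ(196) = 9; 196 ≥ 151.
Hence m = 196 is a counterexample.

m = 196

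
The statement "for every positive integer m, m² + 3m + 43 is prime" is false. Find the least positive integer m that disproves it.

We need the least positive integer m for which m² + 3m + 43 is not prime.
For m = 1, 2, 3, 4, …, 36, 37, 38 the conclusion holds.
m = 39: m² + 3m + 43 = 1681 = 41 × 41, composite.

m = 39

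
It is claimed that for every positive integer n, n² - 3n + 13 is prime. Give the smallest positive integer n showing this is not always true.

n = 12

We need the least positive integer n for which n² - 3n + 13 is not prime.
For n = 1, 2, 3, 4, …, 9, 10, 11 the conclusion holds.
n = 12: n² - 3n + 13 = 121 = 11 × 11, composite.
Hence n = 12 is a counterexample.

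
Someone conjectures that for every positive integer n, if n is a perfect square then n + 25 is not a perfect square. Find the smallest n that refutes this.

We need the least positive integer n for which n is a perfect square but n + 25 is a perfect square.
For n = 1, 4, 9, 16, …, 81, 100, 121 the conclusion holds.
n = 144: 144 = 12² and 144 + 25 = 169 = 13².
So n = 144 is the smallest counterexample.

n = 144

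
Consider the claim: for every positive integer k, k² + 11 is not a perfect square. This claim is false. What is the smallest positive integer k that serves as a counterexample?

A counterexample is any positive integer k such that k² + 11 is a perfect square; we check each in order.
k = 1: 1² + 11 = 12, not a perfect square.
k = 2: 2² + 11 = 15, not a perfect square.
k = 3: 3² + 11 = 20, not a perfect square.
k = 4: 4² + 11 = 27, not a perfect square.
k = 5: 5² + 11 = 36 = 6², a perfect square.
Hence k = 5 is a counterexample.

k = 5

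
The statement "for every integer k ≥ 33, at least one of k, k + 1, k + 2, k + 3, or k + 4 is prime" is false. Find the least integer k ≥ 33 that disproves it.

k = 48

A counterexample is any integer k ≥ 33 such that k, k + 1, k + 2, k + 3, k + 4 are all composite; we check each in order.
For k = 33, 34, 35, 36, …, 45, 46, 47 the conclusion holds.
k = 48: 48 = 2 × 24; 49 = 7 × 7; 50 = 2 × 25; 51 = 3 × 17; 52 = 2 × 26 — all composite.
So k = 48 is the smallest counterexample.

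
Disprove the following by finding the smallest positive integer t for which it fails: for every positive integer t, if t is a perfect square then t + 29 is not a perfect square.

We need the least positive integer t for which t is a perfect square but t + 29 is a perfect square.
For t = 1, 4, 9, 16, …, 121, 144, 169 the conclusion holds.
t = 196: 196 = 14² and 196 + 29 = 225 = 15².

t = 196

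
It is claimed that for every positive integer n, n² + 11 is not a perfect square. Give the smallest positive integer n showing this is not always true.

A counterexample is any positive integer n such that n² + 11 is a perfect square; we check each in order.
n = 1: 1² + 11 = 12, not a perfect square.
n = 2: 2² + 11 = 15, not a perfect square.
n = 3: 3² + 11 = 20, not a perfect square.
n = 4: 4² + 11 = 27, not a perfect square.
n = 5: 5² + 11 = 36 = 6², a perfect square.

n = 5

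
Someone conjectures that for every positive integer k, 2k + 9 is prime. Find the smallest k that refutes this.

k = 3

For k = 1, 2 the conclusion holds.
k = 3: 2k + 9 = 15 = 3 × 5, composite.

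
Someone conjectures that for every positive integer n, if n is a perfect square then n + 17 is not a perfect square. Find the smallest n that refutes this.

n = 64

Check each positive integer n in order until n is a perfect square but n + 17 is a perfect square.
n = 1: 1 + 17 = 18, not a perfect square.
n = 4: 4 + 17 = 21, not a perfect square.
n = 9: 9 + 17 = 26, not a perfect square.
n = 16: 16 + 17 = 33, not a perfect square.
n = 25: 25 + 17 = 42, not a perfect square.
n = 36: 36 + 17 = 53, not a perfect square.
n = 49: 49 + 17 = 66, not a perfect square.
n = 64: 64 = 8² and 64 + 17 = 81 = 9².
Hence n = 64 is a counterexample.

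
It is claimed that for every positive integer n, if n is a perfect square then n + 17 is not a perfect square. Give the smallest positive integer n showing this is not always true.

Check each positive integer n in order until n is a perfect square but n + 17 is a perfect square.
For n = 1, 4, 9, 16, 25, 36, 49 the conclusion holds.
n = 64: 64 = 8² and 64 + 17 = 81 = 9².
Thus n = 64 disproves the claim, and no smaller n works.

n = 64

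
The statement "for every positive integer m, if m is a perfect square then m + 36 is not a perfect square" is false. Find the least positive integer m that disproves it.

A counterexample is any positive integer m such that m is a perfect square but m + 36 is a perfect square; we check each in order.
For m = 1, 4, 9, 16, 25, 36, 49 the conclusion holds.
m = 64: 64 = 8² and 64 + 36 = 100 = 10².

m = 64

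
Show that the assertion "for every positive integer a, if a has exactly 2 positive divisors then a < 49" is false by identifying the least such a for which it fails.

We need the least positive integer a for which a has exactly 2 positive divisors but the claim fails.
For a = 2, 3, 5, 7, …, 41, 43, 47 the conclusion holds.
a = 53: τ(53) = 2; 53 ≥ 49.
So a = 53 is the smallest counterexample.

a = 53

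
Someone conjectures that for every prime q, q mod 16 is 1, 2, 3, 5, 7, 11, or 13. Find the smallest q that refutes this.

q = 31

We need the least prime q for which the claim fails.
For q = 2, 3, 5, 7, 11, 13, 17, 19, 23, 29 the conclusion holds.
q = 31: 31 mod 16 = 15 — not in {1, 2, 3, 5, 7, 11, 13}.
Hence q = 31 is a counterexample.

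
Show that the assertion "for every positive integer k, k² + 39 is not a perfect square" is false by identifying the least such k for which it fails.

k = 5

We need the least positive integer k for which k² + 39 is a perfect square.
The first 4 eligible values, up to k = 4, all satisfy the conclusion.
k = 5: 5² + 39 = 64 = 8², a perfect square.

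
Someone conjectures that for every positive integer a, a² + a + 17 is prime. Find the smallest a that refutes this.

a = 16

We need the least positive integer a for which a² + a + 17 is not prime.
For a = 1, 2, 3, 4, …, 13, 14, 15 the conclusion holds.
a = 16: a² + a + 17 = 289 = 17 × 17, composite.
Thus a = 16 disproves the claim, and no smaller a works.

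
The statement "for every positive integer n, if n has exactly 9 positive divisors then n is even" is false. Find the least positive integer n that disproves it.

Check each positive integer n in order until n has exactly 9 positive divisors but n is odd.
n = 36: divisors of 36: 9 divisors; 36 is even.
n = 100: divisors of 100: 9 divisors; 100 is even.
n = 196: divisors of 196: 9 divisors; 196 is even.
n = 225: divisors of 225: 9 divisors; 225 is odd.
So n = 225 is the smallest counterexample.

n = 225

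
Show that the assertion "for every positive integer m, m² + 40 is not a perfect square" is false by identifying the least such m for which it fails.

Check each positive integer m in order until m² + 40 is a perfect square.
For m = 1, 2 the conclusion holds.
m = 3: 3² + 40 = 49 = 7², a perfect square.
Thus m = 3 disproves the claim, and no smaller m works.

m = 3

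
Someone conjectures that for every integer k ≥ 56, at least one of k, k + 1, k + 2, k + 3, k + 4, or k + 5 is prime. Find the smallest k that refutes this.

k = 90

Check each integer k ≥ 56 in order until k, k + 1, k + 2, k + 3, k + 4, k + 5 are all composite.
For k = 56, 57, 58, 59, …, 87, 88, 89 the conclusion holds.
k = 90: 90 = 2 × 45; 91 = 7 × 13; 92 = 2 × 46; 93 = 3 × 31; 94 = 2 × 47; 95 = 5 × 19 — all composite.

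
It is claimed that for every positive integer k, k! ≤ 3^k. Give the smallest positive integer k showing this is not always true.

Check each positive integer k in order until k! > 3^k.
For k = 1, 2, 3, 4, 5, 6 the conclusion holds.
k = 7: k! = 5040 and 3^k = 2187, so 5040 > 2187.

k = 7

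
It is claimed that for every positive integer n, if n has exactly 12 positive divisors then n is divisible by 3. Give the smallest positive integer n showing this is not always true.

Check each positive integer n in order until n has exactly 12 positive divisors but n is not divisible by 3.
The first 8 eligible values, up to n = 132, all satisfy the conclusion.
n = 140: τ(140) = 12; 140 mod 3 = 2.

n = 140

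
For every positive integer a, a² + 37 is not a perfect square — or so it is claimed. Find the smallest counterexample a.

a = 18

For a = 1, 2, 3, 4, …, 15, 16, 17 the conclusion holds.
a = 18: 18² + 37 = 361 = 19², a perfect square.
Hence a = 18 is a counterexample.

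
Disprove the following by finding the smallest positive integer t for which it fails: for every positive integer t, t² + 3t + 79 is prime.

For t = 1, 2, 3, 4 the conclusion holds.
t = 5: t² + 3t + 79 = 119 = 7 × 17, composite.

t = 5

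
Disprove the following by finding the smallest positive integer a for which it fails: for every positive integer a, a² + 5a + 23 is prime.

a = 14

The first 13 eligible values, up to a = 13, all satisfy the conclusion.
a = 14: a² + 5a + 23 = 289 = 17 × 17, composite.
Hence a = 14 is a counterexample.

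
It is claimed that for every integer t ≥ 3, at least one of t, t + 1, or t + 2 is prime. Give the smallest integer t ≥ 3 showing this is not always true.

We need the least integer t ≥ 3 for which t, t + 1, t + 2 are all composite.
For t = 3, 4, 5, 6, 7 the conclusion holds.
t = 8: 8 = 2 × 4; 9 = 3 × 3; 10 = 2 × 5 — all composite.
Thus t = 8 disproves the claim, and no smaller t works.

t = 8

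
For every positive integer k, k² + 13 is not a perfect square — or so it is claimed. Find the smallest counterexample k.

k = 6

Check each positive integer k in order until k² + 13 is a perfect square.
k = 1: 1² + 13 = 14, not a perfect square.
k = 2: 2² + 13 = 17, not a perfect square.
k = 3: 3² + 13 = 22, not a perfect square.
k = 4: 4² + 13 = 29, not a perfect square.
k = 5: 5² + 13 = 38, not a perfect square.
k = 6: 6² + 13 = 49 = 7², a perfect square.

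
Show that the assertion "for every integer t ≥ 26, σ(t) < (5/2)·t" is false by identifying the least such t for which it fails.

t = 36

We need the least integer t ≥ 26 for which the claim fails.
For t = 26, 27, 28, 29, 30, 31, 32, 33, 34, 35 the conclusion holds.
t = 36: σ(36) = 91; 91 ≥ 90.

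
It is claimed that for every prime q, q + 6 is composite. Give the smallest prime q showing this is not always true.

q = 5

Check each prime q in order until q + 6 is prime.
q = 2: q + 6 = 8 = 2 × 4, composite.
q = 3: q + 6 = 9 = 3 × 3, composite.
q = 5: q + 6 = 11, prime — not composite.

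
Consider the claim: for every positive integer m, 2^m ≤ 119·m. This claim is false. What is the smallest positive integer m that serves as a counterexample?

m = 11

For m = 1, 2, 3, 4, 5, 6, 7, 8, 9, 10 the conclusion holds.
m = 11: 2^m = 2048 and 119·m = 1309, so 2048 > 1309.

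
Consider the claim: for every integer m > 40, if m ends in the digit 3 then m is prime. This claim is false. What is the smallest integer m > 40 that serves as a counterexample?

Check each integer m > 40 in order until m ends in the digit 3 but m is not prime.
m = 43: 43 ends in 3 and is prime.
m = 53: 53 ends in 3 and is prime.
m = 63: 63 ends in 3; 63 = 3 × 21, composite.

m = 63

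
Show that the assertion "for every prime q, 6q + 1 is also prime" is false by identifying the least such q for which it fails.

q = 19

For q = 2, 3, 5, 7, 11, 13, 17 the conclusion holds.
q = 19: 6q + 1 = 115 = 5 × 23, not prime.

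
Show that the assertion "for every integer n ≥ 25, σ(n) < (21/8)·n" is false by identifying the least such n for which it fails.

We need the least integer n ≥ 25 for which the claim fails.
The first 35 eligible values, up to n = 59, all satisfy the conclusion.
n = 60: σ(60) = 168; 168 ≥ 315/2.
Thus n = 60 disproves the claim, and no smaller n works.

n = 60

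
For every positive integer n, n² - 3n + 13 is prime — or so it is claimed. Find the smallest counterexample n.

n = 12

We need the least positive integer n for which n² - 3n + 13 is not prime.
For n = 1, 2, 3, 4, …, 9, 10, 11 the conclusion holds.
n = 12: n² - 3n + 13 = 121 = 11 × 11, composite.
So n = 12 is the smallest counterexample.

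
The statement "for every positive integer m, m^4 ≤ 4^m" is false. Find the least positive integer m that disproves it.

We need the least positive integer m for which m^4 > 4^m.
For m = 1, 2 the conclusion holds.
m = 3: m^4 = 81 and 4^m = 64, so 81 > 64.

m = 3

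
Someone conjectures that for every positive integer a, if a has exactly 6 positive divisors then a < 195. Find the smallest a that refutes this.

a = 207

Check each positive integer a in order until a has exactly 6 positive divisors but the claim fails.
The first 27 eligible values, up to a = 188, all satisfy the conclusion.
a = 207: τ(207) = 6; 207 ≥ 195.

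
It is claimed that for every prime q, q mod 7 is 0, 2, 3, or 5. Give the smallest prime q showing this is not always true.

q = 11

Check each prime q in order until the claim fails.
For q = 2, 3, 5, 7 the conclusion holds.
q = 11: 11 mod 7 = 4 — not in {0, 2, 3, 5}.
Thus q = 11 disproves the claim, and no smaller q works.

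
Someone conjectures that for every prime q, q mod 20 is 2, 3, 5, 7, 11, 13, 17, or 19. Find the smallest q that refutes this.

A counterexample is any prime q such that the claim fails; we check each in order.
For q = 2, 3, 5, 7, 11, 13, 17, 19, 23 the conclusion holds.
q = 29: 29 mod 20 = 9 — not in {2, 3, 5, 7, 11, 13, 17, 19}.

q = 29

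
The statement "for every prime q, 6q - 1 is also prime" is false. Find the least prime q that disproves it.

Check each prime q in order until 6q - 1 is not prime.
For q = 2, 3, 5, 7 the conclusion holds.
q = 11: 6q - 1 = 65 = 5 × 13, not prime.

q = 11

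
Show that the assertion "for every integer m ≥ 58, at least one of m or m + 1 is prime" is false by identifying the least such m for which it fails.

m = 62

Check each integer m ≥ 58 in order until m, m + 1 are both composite.
For m = 58, 59, 60, 61 the conclusion holds.
m = 62: 62 = 2 × 31; 63 = 3 × 21 — both composite.
Hence m = 62 is a counterexample.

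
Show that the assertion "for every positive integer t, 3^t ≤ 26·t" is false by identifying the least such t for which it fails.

We need the least positive integer t for which 3^t > 26·t.
The first 4 eligible values, up to t = 4, all satisfy the conclusion.
t = 5: 3^t = 243 and 26·t = 130, so 243 > 130.

t = 5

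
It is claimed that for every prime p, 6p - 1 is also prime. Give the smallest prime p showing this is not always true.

p = 11

A counterexample is any prime p such that 6p - 1 is not prime; we check each in order.
p = 2: 6p - 1 = 11, prime.
p = 3: 6p - 1 = 17, prime.
p = 5: 6p - 1 = 29, prime.
p = 7: 6p - 1 = 41, prime.
p = 11: 6p - 1 = 65 = 5 × 13, not prime.
Thus p = 11 disproves the claim, and no smaller p works.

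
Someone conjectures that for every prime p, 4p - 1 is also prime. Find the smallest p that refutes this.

Check each prime p in order until 4p - 1 is not prime.
For p = 2, 3, 5 the conclusion holds.
p = 7: 4p - 1 = 27 = 3 × 9, not prime.

p = 7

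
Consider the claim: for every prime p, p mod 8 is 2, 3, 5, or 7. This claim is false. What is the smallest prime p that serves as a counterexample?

A counterexample is any prime p such that the claim fails; we check each in order.
The first 6 eligible values, up to p = 13, all satisfy the conclusion.
p = 17: 17 mod 8 = 1 — not in {2, 3, 5, 7}.

p = 17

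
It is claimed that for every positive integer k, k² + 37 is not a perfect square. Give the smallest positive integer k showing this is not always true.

Check each positive integer k in order until k² + 37 is a perfect square.
For k = 1, 2, 3, 4, …, 15, 16, 17 the conclusion holds.
k = 18: 18² + 37 = 361 = 19², a perfect square.
Hence k = 18 is a counterexample.

k = 18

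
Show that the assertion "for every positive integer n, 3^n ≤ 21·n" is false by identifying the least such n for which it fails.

For n = 1, 2, 3, 4 the conclusion holds.
n = 5: 3^n = 243 and 21·n = 105, so 243 > 105.

n = 5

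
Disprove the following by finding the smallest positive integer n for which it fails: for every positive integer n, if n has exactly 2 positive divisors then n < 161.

The first 37 eligible values, up to n = 157, all satisfy the conclusion.
n = 163: τ(163) = 2; 163 ≥ 161.
Thus n = 163 disproves the claim, and no smaller n works.

n = 163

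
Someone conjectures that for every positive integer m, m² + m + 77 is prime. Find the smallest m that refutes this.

A counterexample is any positive integer m such that m² + m + 77 is not prime; we check each in order.
For m = 1, 2, 3, 4, 5 the conclusion holds.
m = 6: m² + m + 77 = 119 = 7 × 17, composite.

m = 6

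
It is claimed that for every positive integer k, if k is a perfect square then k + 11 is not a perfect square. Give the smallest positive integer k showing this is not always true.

k = 25

Check each positive integer k in order until k is a perfect square but k + 11 is a perfect square.
For k = 1, 4, 9, 16 the conclusion holds.
k = 25: 25 = 5² and 25 + 11 = 36 = 6².
So k = 25 is the smallest counterexample.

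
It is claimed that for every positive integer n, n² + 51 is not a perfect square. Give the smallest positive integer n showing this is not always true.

n = 7

Check each positive integer n in order until n² + 51 is a perfect square.
The first 6 eligible values, up to n = 6, all satisfy the conclusion.
n = 7: 7² + 51 = 100 = 10², a perfect square.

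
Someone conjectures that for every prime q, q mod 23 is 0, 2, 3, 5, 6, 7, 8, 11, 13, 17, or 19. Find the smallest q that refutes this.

For q = 2, 3, 5, 7, …, 23, 29, 31 the conclusion holds.
q = 37: 37 mod 23 = 14 — not in {0, 2, 3, 5, 6, 7, 8, 11, 13, 17, 19}.
So q = 37 is the smallest counterexample.

q = 37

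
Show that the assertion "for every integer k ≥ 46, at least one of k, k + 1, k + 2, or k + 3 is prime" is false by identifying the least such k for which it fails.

k = 48

A counterexample is any integer k ≥ 46 such that k, k + 1, k + 2, k + 3 are all composite; we check each in order.
k = 46: 47 is prime.
k = 47: 47 is prime.
k = 48: 48 = 2 × 24; 49 = 7 × 7; 50 = 2 × 25; 51 = 3 × 17 — all composite.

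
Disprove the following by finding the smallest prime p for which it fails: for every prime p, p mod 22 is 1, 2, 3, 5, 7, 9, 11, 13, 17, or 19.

p = 37

The first 11 eligible values, up to p = 31, all satisfy the conclusion.
p = 37: 37 mod 22 = 15 — not in {1, 2, 3, 5, 7, 9, 11, 13, 17, 19}.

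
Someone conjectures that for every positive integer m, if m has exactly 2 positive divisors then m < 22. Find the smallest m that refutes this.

m = 23

We need the least positive integer m for which m has exactly 2 positive divisors but the claim fails.
The first 8 eligible values, up to m = 19, all satisfy the conclusion.
m = 23: τ(23) = 2; 23 ≥ 22.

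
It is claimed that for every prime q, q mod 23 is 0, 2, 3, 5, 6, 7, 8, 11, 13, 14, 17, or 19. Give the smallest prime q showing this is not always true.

A counterexample is any prime q such that the claim fails; we check each in order.
For q = 2, 3, 5, 7, …, 29, 31, 37 the conclusion holds.
q = 41: 41 mod 23 = 18 — not in {0, 2, 3, 5, 6, 7, 8, 11, 13, 14, 17, 19}.
Thus q = 41 disproves the claim, and no smaller q works.

q = 41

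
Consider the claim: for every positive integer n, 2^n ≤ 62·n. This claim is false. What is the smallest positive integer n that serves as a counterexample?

n = 10

A counterexample is any positive integer n such that 2^n > 62·n; we check each in order.
For n = 1, 2, 3, 4, 5, 6, 7, 8, 9 the conclusion holds.
n = 10: 2^n = 1024 and 62·n = 620, so 1024 > 620.
Thus n = 10 disproves the claim, and no smaller n works.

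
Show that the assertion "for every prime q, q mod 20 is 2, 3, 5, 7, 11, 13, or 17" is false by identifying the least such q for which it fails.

q = 19

We need the least prime q for which the claim fails.
The first 7 eligible values, up to q = 17, all satisfy the conclusion.
q = 19: 19 mod 20 = 19 — not in {2, 3, 5, 7, 11, 13, 17}.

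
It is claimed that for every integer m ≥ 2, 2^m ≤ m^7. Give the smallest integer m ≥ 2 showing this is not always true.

We need the least integer m ≥ 2 for which 2^m > m^7.
For m = 2, 3, 4, 5, …, 34, 35, 36 the conclusion holds.
m = 37: 2^m = 137438953472 and m^7 = 94931877133, so 137438953472 > 94931877133.
Thus m = 37 disproves the claim, and no smaller m works.

m = 37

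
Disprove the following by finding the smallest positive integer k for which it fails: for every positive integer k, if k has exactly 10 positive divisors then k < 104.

k = 112

k = 48: τ(48) = 10; 48 < 104.
k = 80: τ(80) = 10; 80 < 104.
k = 112: τ(112) = 10; 112 ≥ 104.
Hence k = 112 is a counterexample.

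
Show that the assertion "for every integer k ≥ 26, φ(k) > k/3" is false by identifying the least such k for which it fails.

k = 30

Check each integer k ≥ 26 in order until the claim fails.
k = 26: φ(26) = 12 and 26/3 = 26/3, so φ(26) > 26/3.
k = 27: φ(27) = 18 and 27/3 = 9, so φ(27) > 27/3.
k = 28: φ(28) = 12 and 28/3 = 28/3, so φ(28) > 28/3.
k = 29: φ(29) = 28 and 29/3 = 29/3, so φ(29) > 29/3.
k = 30: φ(30) = 8 and 30/3 = 10, so φ(30) ≤ 30/3.
Thus k = 30 disproves the claim, and no smaller k works.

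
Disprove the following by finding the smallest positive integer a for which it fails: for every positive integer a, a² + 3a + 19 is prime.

We need the least positive integer a for which a² + 3a + 19 is not prime.
The first 14 eligible values, up to a = 14, all satisfy the conclusion.
a = 15: a² + 3a + 19 = 289 = 17 × 17, composite.

a = 15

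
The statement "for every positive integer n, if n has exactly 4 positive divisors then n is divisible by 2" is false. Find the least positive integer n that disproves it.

n = 15

We need the least positive integer n for which n has exactly 4 positive divisors but n is not divisible by 2.
For n = 6, 8, 10, 14 the conclusion holds.
n = 15: τ(15) = 4; 15 mod 2 = 1.
So n = 15 is the smallest counterexample.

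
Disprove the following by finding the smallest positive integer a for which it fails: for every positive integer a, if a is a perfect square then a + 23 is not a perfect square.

Check each positive integer a in order until a is a perfect square but a + 23 is a perfect square.
The first 10 eligible values, up to a = 100, all satisfy the conclusion.
a = 121: 121 = 11² and 121 + 23 = 144 = 12².
Thus a = 121 disproves the claim, and no smaller a works.

a = 121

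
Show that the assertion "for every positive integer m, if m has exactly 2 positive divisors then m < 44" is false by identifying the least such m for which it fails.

A counterexample is any positive integer m such that m has exactly 2 positive divisors but the claim fails; we check each in order.
The first 14 eligible values, up to m = 43, all satisfy the conclusion.
m = 47: τ(47) = 2; 47 ≥ 44.
Hence m = 47 is a counterexample.

m = 47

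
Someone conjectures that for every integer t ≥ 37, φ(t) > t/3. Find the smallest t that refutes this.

For t = 37, 38, 39, 40, 41 the conclusion holds.
t = 42: φ(42) = 12 and 42/3 = 14, so φ(42) ≤ 42/3.
So t = 42 is the smallest counterexample.

t = 42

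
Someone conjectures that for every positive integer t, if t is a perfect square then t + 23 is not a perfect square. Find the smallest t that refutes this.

A counterexample is any positive integer t such that t is a perfect square but t + 23 is a perfect square; we check each in order.
For t = 1, 4, 9, 16, 25, 36, 49, 64, 81, 100 the conclusion holds.
t = 121: 121 = 11² and 121 + 23 = 144 = 12².

t = 121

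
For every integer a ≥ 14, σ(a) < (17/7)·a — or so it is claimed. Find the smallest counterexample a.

For a = 14, 15, 16, 17, 18, 19, 20, 21, 22, 23 the conclusion holds.
a = 24: σ(24) = 60; 60 ≥ 408/7.
Hence a = 24 is a counterexample.

a = 24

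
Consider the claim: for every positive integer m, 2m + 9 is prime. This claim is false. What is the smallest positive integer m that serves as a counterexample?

m = 3

We need the least positive integer m for which 2m + 9 is not prime.
For m = 1, 2 the conclusion holds.
m = 3: 2m + 9 = 15 = 3 × 5, composite.
Thus m = 3 disproves the claim, and no smaller m works.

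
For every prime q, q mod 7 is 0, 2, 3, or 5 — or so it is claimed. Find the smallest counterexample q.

Check each prime q in order until the claim fails.
q = 2: 2 mod 7 = 2.
q = 3: 3 mod 7 = 3.
q = 5: 5 mod 7 = 5.
q = 7: 7 mod 7 = 0.
q = 11: 11 mod 7 = 4 — not in {0, 2, 3, 5}.

q = 11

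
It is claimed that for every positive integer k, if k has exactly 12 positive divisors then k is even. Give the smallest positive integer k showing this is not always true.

k = 315

We need the least positive integer k for which k has exactly 12 positive divisors but k is odd.
For k = 60, 72, 84, 90, …, 294, 306, 308 the conclusion holds.
k = 315: divisors of 315: 12 divisors; 315 is odd.
Hence k = 315 is a counterexample.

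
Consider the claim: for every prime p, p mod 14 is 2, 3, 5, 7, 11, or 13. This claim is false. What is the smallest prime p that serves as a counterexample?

p = 23

We need the least prime p for which the claim fails.
The first 8 eligible values, up to p = 19, all satisfy the conclusion.
p = 23: 23 mod 14 = 9 — not in {2, 3, 5, 7, 11, 13}.
Hence p = 23 is a counterexample.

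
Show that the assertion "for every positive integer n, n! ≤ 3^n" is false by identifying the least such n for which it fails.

A counterexample is any positive integer n such that n! > 3^n; we check each in order.
For n = 1, 2, 3, 4, 5, 6 the conclusion holds.
n = 7: n! = 5040 and 3^n = 2187, so 5040 > 2187.
Hence n = 7 is a counterexample.

n = 7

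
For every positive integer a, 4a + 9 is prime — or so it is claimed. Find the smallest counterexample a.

A counterexample is any positive integer a such that 4a + 9 is not prime; we check each in order.
For a = 1, 2 the conclusion holds.
a = 3: 4a + 9 = 21 = 3 × 7, composite.

a = 3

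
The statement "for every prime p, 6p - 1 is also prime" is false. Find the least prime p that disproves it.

Check each prime p in order until 6p - 1 is not prime.
p = 2: 6p - 1 = 11, prime.
p = 3: 6p - 1 = 17, prime.
p = 5: 6p - 1 = 29, prime.
p = 7: 6p - 1 = 41, prime.
p = 11: 6p - 1 = 65 = 5 × 13, not prime.

p = 11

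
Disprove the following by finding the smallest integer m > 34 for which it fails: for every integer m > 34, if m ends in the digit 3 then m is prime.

A counterexample is any integer m > 34 such that m ends in the digit 3 but m is not prime; we check each in order.
For m = 43, 53 the conclusion holds.
m = 63: 63 ends in 3; 63 = 3 × 21, composite.

m = 63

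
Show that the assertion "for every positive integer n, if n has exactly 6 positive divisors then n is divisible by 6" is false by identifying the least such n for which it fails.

We need the least positive integer n for which n has exactly 6 positive divisors but n is not divisible by 6.
n = 12: τ(12) = 6; 12 mod 6 = 0.
n = 18: τ(18) = 6; 18 mod 6 = 0.
n = 20: τ(20) = 6; 20 mod 6 = 2.
Hence n = 20 is a counterexample.

n = 20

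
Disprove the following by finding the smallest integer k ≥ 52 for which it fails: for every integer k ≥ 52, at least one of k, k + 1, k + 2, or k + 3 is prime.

We need the least integer k ≥ 52 for which k, k + 1, k + 2, k + 3 are all composite.
For k = 52, 53 the conclusion holds.
k = 54: 54 = 2 × 27; 55 = 5 × 11; 56 = 2 × 28; 57 = 3 × 19 — all composite.
Thus k = 54 disproves the claim, and no smaller k works.

k = 54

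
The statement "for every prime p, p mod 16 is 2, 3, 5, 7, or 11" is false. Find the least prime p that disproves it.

We need the least prime p for which the claim fails.
p = 2: 2 mod 16 = 2.
p = 3: 3 mod 16 = 3.
p = 5: 5 mod 16 = 5.
p = 7: 7 mod 16 = 7.
p = 11: 11 mod 16 = 11.
p = 13: 13 mod 16 = 13 — not in {2, 3, 5, 7, 11}.

p = 13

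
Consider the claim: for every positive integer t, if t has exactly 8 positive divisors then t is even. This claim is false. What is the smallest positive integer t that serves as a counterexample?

t = 105

A counterexample is any positive integer t such that t has exactly 8 positive divisors but t is odd; we check each in order.
The first 12 eligible values, up to t = 104, all satisfy the conclusion.
t = 105: divisors of 105: 1, 3, 5, 7, 15, 21, 35, 105; 105 is odd.
Thus t = 105 disproves the claim, and no smaller t works.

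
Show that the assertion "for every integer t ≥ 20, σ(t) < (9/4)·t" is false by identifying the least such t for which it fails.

The first 4 eligible values, up to t = 23, all satisfy the conclusion.
t = 24: σ(24) = 60; 60 ≥ 54.

t = 24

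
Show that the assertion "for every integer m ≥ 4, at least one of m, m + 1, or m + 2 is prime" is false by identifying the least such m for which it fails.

Check each integer m ≥ 4 in order until m, m + 1, m + 2 are all composite.
The first 4 eligible values, up to m = 7, all satisfy the conclusion.
m = 8: 8 = 2 × 4; 9 = 3 × 3; 10 = 2 × 5 — all composite.

m = 8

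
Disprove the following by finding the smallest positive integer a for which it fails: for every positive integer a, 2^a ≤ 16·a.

We need the least positive integer a for which 2^a > 16·a.
a = 1: 2^a = 2 and 16·a = 16, so 2 ≤ 16.
a = 2: 2^a = 4 and 16·a = 32, so 4 ≤ 32.
a = 3: 2^a = 8 and 16·a = 48, so 8 ≤ 48.
a = 4: 2^a = 16 and 16·a = 64, so 16 ≤ 64.
a = 5: 2^a = 32 and 16·a = 80, so 32 ≤ 80.
a = 6: 2^a = 64 and 16·a = 96, so 64 ≤ 96.
a = 7: 2^a = 128 and 16·a = 112, so 128 > 112.
Hence a = 7 is a counterexample.

a = 7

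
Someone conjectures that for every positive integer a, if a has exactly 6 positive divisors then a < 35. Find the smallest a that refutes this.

a = 12: τ(12) = 6; 12 < 35.
a = 18: τ(18) = 6; 18 < 35.
a = 20: τ(20) = 6; 20 < 35.
a = 28: τ(28) = 6; 28 < 35.
a = 32: τ(32) = 6; 32 < 35.
a = 44: τ(44) = 6; 44 ≥ 35.
So a = 44 is the smallest counterexample.

a = 44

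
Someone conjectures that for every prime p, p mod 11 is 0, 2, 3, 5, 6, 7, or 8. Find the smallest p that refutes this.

p = 23

Check each prime p in order until the claim fails.
The first 8 eligible values, up to p = 19, all satisfy the conclusion.
p = 23: 23 mod 11 = 1 — not in {0, 2, 3, 5, 6, 7, 8}.
So p = 23 is the smallest counterexample.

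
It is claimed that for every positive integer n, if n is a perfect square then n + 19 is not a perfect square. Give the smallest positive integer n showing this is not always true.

n = 81

We need the least positive integer n for which n is a perfect square but n + 19 is a perfect square.
The first 8 eligible values, up to n = 64, all satisfy the conclusion.
n = 81: 81 = 9² and 81 + 19 = 100 = 10².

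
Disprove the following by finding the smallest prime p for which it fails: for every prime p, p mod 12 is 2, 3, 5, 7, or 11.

p = 2: 2 mod 12 = 2.
p = 3: 3 mod 12 = 3.
p = 5: 5 mod 12 = 5.
p = 7: 7 mod 12 = 7.
p = 11: 11 mod 12 = 11.
p = 13: 13 mod 12 = 1 — not in {2, 3, 5, 7, 11}.

p = 13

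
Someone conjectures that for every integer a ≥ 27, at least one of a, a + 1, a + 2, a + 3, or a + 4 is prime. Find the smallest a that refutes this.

a = 32

The first 5 eligible values, up to a = 31, all satisfy the conclusion.
a = 32: 32 = 2 × 16; 33 = 3 × 11; 34 = 2 × 17; 35 = 5 × 7; 36 = 2 × 18 — all composite.
Hence a = 32 is a counterexample.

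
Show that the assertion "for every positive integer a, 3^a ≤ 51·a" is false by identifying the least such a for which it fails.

a = 6

a = 1: 3^a = 3 and 51·a = 51, so 3 ≤ 51.
a = 2: 3^a = 9 and 51·a = 102, so 9 ≤ 102.
a = 3: 3^a = 27 and 51·a = 153, so 27 ≤ 153.
a = 4: 3^a = 81 and 51·a = 204, so 81 ≤ 204.
a = 5: 3^a = 243 and 51·a = 255, so 243 ≤ 255.
a = 6: 3^a = 729 and 51·a = 306, so 729 > 306.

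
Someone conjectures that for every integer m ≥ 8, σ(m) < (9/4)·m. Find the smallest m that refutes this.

m = 12

Check each integer m ≥ 8 in order until the claim fails.
m = 8: σ(8) = 15; 15 < 18.
m = 9: σ(9) = 13; 13 < 81/4.
m = 10: σ(10) = 18; 18 < 45/2.
m = 11: σ(11) = 12; 12 < 99/4.
m = 12: σ(12) = 28; 28 ≥ 27.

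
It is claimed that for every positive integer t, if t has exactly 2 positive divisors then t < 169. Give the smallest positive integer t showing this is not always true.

t = 173

A counterexample is any positive integer t such that t has exactly 2 positive divisors but the claim fails; we check each in order.
For t = 2, 3, 5, 7, …, 157, 163, 167 the conclusion holds.
t = 173: τ(173) = 2; 173 ≥ 169.
So t = 173 is the smallest counterexample.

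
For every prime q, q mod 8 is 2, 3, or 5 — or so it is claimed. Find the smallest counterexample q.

q = 7

A counterexample is any prime q such that the claim fails; we check each in order.
q = 2: 2 mod 8 = 2.
q = 3: 3 mod 8 = 3.
q = 5: 5 mod 8 = 5.
q = 7: 7 mod 8 = 7 — not in {2, 3, 5}.
So q = 7 is the smallest counterexample.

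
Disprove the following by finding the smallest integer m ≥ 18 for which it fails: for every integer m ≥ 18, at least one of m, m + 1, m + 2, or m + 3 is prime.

Check each integer m ≥ 18 in order until m, m + 1, m + 2, m + 3 are all composite.
The first 6 eligible values, up to m = 23, all satisfy the conclusion.
m = 24: 24 = 2 × 12; 25 = 5 × 5; 26 = 2 × 13; 27 = 3 × 9 — all composite.

m = 24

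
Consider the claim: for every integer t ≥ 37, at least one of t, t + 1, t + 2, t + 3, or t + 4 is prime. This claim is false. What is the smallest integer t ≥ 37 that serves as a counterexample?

For t = 37, 38, 39, 40, …, 45, 46, 47 the conclusion holds.
t = 48: 48 = 2 × 24; 49 = 7 × 7; 50 = 2 × 25; 51 = 3 × 17; 52 = 2 × 26 — all composite.
Hence t = 48 is a counterexample.

t = 48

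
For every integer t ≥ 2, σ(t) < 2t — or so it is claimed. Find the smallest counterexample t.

t = 6

We need the least integer t ≥ 2 for which the claim fails.
t = 2: σ(2) = 3; 3 < 4.
t = 3: σ(3) = 4; 4 < 6.
t = 4: σ(4) = 7; 7 < 8.
t = 5: σ(5) = 6; 6 < 10.
t = 6: σ(6) = 12; 12 ≥ 12.
Hence t = 6 is a counterexample.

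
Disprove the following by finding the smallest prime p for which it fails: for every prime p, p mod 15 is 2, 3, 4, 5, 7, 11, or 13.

p = 23

We need the least prime p for which the claim fails.
p = 2: 2 mod 15 = 2.
p = 3: 3 mod 15 = 3.
p = 5: 5 mod 15 = 5.
p = 7: 7 mod 15 = 7.
p = 11: 11 mod 15 = 11.
p = 13: 13 mod 15 = 13.
p = 17: 17 mod 15 = 2.
p = 19: 19 mod 15 = 4.
p = 23: 23 mod 15 = 8 — not in {2, 3, 4, 5, 7, 11, 13}.
Thus p = 23 disproves the claim, and no smaller p works.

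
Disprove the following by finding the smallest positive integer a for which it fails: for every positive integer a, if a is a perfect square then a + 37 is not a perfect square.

a = 324

We need the least positive integer a for which a is a perfect square but a + 37 is a perfect square.
For a = 1, 4, 9, 16, …, 225, 256, 289 the conclusion holds.
a = 324: 324 = 18² and 324 + 37 = 361 = 19².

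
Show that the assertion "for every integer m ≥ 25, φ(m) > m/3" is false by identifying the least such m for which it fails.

m = 30

m = 25: φ(25) = 20 and 25/3 = 25/3, so φ(25) > 25/3.
m = 26: φ(26) = 12 and 26/3 = 26/3, so φ(26) > 26/3.
m = 27: φ(27) = 18 and 27/3 = 9, so φ(27) > 27/3.
m = 28: φ(28) = 12 and 28/3 = 28/3, so φ(28) > 28/3.
m = 29: φ(29) = 28 and 29/3 = 29/3, so φ(29) > 29/3.
m = 30: φ(30) = 8 and 30/3 = 10, so φ(30) ≤ 30/3.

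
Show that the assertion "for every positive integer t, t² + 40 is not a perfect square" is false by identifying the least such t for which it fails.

Check each positive integer t in order until t² + 40 is a perfect square.
For t = 1, 2 the conclusion holds.
t = 3: 3² + 40 = 49 = 7², a perfect square.

t = 3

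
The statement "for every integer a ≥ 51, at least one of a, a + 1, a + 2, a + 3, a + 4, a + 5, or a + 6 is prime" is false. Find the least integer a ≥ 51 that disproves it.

a = 90

A counterexample is any integer a ≥ 51 such that a, a + 1, a + 2, a + 3, a + 4, a + 5, a + 6 are all composite; we check each in order.
For a = 51, 52, 53, 54, …, 87, 88, 89 the conclusion holds.
a = 90: 90 = 2 × 45; 91 = 7 × 13; 92 = 2 × 46; 93 = 3 × 31; 94 = 2 × 47; 95 = 5 × 19; 96 = 2 × 48 — all composite.
Hence a = 90 is a counterexample.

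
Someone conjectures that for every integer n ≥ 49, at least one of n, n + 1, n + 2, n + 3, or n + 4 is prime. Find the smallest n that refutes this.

For n = 49, 50, 51, 52, 53 the conclusion holds.
n = 54: 54 = 2 × 27; 55 = 5 × 11; 56 = 2 × 28; 57 = 3 × 19; 58 = 2 × 29 — all composite.
Hence n = 54 is a counterexample.

n = 54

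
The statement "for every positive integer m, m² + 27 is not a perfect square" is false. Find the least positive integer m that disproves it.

m = 3

Check each positive integer m in order until m² + 27 is a perfect square.
For m = 1, 2 the conclusion holds.
m = 3: 3² + 27 = 36 = 6², a perfect square.
Thus m = 3 disproves the claim, and no smaller m works.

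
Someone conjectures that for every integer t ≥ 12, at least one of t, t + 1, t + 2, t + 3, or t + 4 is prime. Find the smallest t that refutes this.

The first 12 eligible values, up to t = 23, all satisfy the conclusion.
t = 24: 24 = 2 × 12; 25 = 5 × 5; 26 = 2 × 13; 27 = 3 × 9; 28 = 2 × 14 — all composite.
Hence t = 24 is a counterexample.

t = 24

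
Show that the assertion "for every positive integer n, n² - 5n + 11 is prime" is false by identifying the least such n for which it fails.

n = 7

A counterexample is any positive integer n such that n² - 5n + 11 is not prime; we check each in order.
For n = 1, 2, 3, 4, 5, 6 the conclusion holds.
n = 7: n² - 5n + 11 = 25 = 5 × 5, composite.
Hence n = 7 is a counterexample.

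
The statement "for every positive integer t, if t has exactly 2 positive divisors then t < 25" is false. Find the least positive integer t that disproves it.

t = 29

We need the least positive integer t for which t has exactly 2 positive divisors but the claim fails.
For t = 2, 3, 5, 7, 11, 13, 17, 19, 23 the conclusion holds.
t = 29: τ(29) = 2; 29 ≥ 25.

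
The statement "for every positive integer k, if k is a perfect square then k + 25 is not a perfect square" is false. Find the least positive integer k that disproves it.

We need the least positive integer k for which k is a perfect square but k + 25 is a perfect square.
For k = 1, 4, 9, 16, …, 81, 100, 121 the conclusion holds.
k = 144: 144 = 12² and 144 + 25 = 169 = 13².
Thus k = 144 disproves the claim, and no smaller k works.

k = 144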